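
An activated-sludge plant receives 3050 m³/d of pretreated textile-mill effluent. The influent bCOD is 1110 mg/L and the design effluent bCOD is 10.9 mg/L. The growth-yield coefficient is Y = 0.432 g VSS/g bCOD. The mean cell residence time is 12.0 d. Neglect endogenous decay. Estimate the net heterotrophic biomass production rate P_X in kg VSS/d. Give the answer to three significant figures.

With endogenous decay neglected, the observed yield equals the true yield: Y_obs = Y = 0.432 g VSS/g bCOD.
ΔS = 1110 − 10.9 = 1099 mg/L, so the substrate removal rate is 3050 × 1099/1000 = 3352 kg bCOD/d.
Net biomass production P_X = Y_obs × Q·(S₀ − S) = 0.4320 × 3352 = 1448 kg VSS/d.

P_X ≈ 1450 kg VSS/d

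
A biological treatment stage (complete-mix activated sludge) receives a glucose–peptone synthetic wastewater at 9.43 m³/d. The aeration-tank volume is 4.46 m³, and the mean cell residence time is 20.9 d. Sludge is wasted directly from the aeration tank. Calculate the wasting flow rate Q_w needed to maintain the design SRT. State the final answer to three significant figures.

Q_w ≈ 0.213 m³/d

Wasting from the aeration tank: Q_w = V / θ_c = 4.460 / 20.9 = 0.2134 m³/d.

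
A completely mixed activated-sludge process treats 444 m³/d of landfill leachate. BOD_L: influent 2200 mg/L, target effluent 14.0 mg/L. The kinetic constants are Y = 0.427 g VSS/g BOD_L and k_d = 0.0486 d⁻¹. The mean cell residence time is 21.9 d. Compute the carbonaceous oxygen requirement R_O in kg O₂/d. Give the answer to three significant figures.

R_O ≈ 686 kg O₂/d

The observed yield is Y_obs = Y/(1 + k_d·θ_c) = 0.427 / (1 + 0.0486 × 21.9) = 0.427 / 2.064 = 0.2068 g VSS per g BOD_L removed.
Substrate removed = Q·(S₀ − S) = 444 m³/d × (2200 − 14.0) g/m³ = 9.71×10^5 g/d = 970.6 kg/d.
P_X = Y_obs·Q·(S₀ − S) = 0.2068 × 970.6 = 200.8 kg VSS/d.
R_O = Q·(S₀ − S) − 1.42·P_X = 970.6 − 1.42 × 200.8 = 685.5 kg O₂/d.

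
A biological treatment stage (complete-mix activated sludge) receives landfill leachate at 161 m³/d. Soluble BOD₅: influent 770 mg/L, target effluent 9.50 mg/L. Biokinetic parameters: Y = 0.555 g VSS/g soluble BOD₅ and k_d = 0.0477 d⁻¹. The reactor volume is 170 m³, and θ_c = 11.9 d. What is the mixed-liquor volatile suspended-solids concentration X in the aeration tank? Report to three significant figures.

From V·X·(1 + k_d·θ_c) = Y·Q·(S₀ − S)·θ_c: X = 0.555 × 161 × (770 − 9.50) × 11.9 / [170 × (1 + 0.0477 × 11.9)] = 3034 mg/L.

X ≈ 3030 mg/L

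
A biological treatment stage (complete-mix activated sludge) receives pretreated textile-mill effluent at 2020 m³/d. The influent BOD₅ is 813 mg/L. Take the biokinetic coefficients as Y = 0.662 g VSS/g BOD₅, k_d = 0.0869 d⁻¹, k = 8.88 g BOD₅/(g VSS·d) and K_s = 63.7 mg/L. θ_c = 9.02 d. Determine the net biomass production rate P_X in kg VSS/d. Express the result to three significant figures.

Effluent substrate depends only on kinetics and SRT: S = K_s(1 + k_d θ_c) / [θ_c(Yk − k_d) − 1] = 63.7 × (1 + 0.0869 × 9.02) / [9.02 × (0.662 × 8.88 − 0.0869) − 1] = 113.6 / 51.24 = 2.218 mg/L.
The observed yield is Y_obs = Y/(1 + k_d·θ_c) = 0.662 / (1 + 0.0869 × 9.02) = 0.662 / 1.784 = 0.3711 g VSS per g BOD₅ removed.
Mass of BOD₅ removed per day: Q(S₀ − S) = 2020 × 810.8 g/m³ = 1638 kg/d.
Net biomass production P_X = Y_obs × Q·(S₀ − S) = 0.3711 × 1638 = 607.8 kg VSS/d.

P_X ≈ 608 kg VSS/d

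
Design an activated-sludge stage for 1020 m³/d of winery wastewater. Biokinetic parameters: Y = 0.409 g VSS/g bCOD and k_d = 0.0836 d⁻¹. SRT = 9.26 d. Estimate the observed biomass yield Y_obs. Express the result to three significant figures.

Correct the yield for decay: Y_obs = Y/(1 + k_d θ_c) = 0.409 / (1 + 0.0836 × 9.26) = 0.409 / 1.774 = 0.2305.

Y_obs ≈ 0.231 g VSS/g bCOD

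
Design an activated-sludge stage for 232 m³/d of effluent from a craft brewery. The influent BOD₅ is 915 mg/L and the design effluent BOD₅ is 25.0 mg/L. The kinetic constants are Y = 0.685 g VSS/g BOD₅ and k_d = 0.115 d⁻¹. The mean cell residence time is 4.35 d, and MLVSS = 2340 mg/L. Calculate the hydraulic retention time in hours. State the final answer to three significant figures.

τ ≈ 18.1 h

Steady-state biomass mass balance: V·X·(1 + k_d·θ_c) = Y·Q·(S₀ − S)·θ_c, so V = 0.685 × 232 × (915 − 25.0) × 4.35 / [2340 × (1 + 0.115 × 4.35)] = 6.15×10^5 / 3511 = 175.3 m³.
τ = V/Q = 175.3/232 = 0.7554 d, or 18.13 h.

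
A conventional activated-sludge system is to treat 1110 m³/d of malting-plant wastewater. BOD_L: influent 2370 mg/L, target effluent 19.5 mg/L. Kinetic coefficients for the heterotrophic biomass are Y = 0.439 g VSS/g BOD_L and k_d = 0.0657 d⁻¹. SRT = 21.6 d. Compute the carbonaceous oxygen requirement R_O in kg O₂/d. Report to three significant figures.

Observed yield with endogenous decay: Y_obs = Y / (1 + k_d·θ_c) = 0.439 / (1 + 0.0657 × 21.6) = 0.439 / 2.419 = 0.1815 g VSS/g BOD_L.
Substrate removed = Q·(S₀ − S) = 1110 m³/d × (2370 − 19.5) g/m³ = 2.61×10^6 g/d = 2609 kg/d.
Biomass synthesised: P_X = Y_obs × 2609 = 473.5 kg VSS/d.
R_O = Q·(S₀ − S) − 1.42·P_X = 2609 − 1.42 × 473.5 = 1937 kg O₂/d.

R_O ≈ 1940 kg O₂/d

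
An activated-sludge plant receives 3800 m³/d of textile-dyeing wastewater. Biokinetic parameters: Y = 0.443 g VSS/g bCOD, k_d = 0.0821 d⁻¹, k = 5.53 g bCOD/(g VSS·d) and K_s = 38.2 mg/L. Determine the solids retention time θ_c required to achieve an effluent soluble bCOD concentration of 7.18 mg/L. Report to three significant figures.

Specific growth rate at S = 7.18 mg/L: μ = YkS/(K_s+S) = 0.443·5.53·7.18/(38.2+7.18) = 0.3876 d⁻¹.
Then 1/θ_c = μ − k_d = 0.3876 − 0.0821 = 0.3055 d⁻¹, giving θ_c = 3.273 d.

θ_c ≈ 3.27 d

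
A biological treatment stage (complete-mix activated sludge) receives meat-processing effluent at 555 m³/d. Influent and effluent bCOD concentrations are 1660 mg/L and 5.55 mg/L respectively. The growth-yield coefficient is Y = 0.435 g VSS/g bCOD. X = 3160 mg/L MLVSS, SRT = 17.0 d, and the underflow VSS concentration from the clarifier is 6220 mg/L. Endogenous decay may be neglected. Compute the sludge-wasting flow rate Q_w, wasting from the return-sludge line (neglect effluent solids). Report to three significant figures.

Q_w ≈ 64.2 m³/d

V·X = Y·Q·ΔS·θ_c gives V = 0.435 × 555 × (1660 − 5.55) × 17.0 / 3160 = 2149 m³.
θ_c = V·X/(Q_w·X_r) when wasting from the recycle, so Q_w = V·X/(θ_c·X_r) = 2149 × 3160 / (17.0 × 6220) = 64.22 m³/d.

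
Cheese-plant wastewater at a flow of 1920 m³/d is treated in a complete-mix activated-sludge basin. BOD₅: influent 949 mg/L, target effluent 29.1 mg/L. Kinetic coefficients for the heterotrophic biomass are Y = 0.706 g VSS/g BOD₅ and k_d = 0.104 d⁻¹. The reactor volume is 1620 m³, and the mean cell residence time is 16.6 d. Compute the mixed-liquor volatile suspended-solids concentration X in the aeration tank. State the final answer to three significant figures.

X = Y·Q·ΔS·θ_c / [V·(1 + k_d θ_c)] = 0.706 × 1920 × (949 − 29.1) × 16.6 / [1620 × (1 + 0.104 × 16.6)] = 4687 mg/L.

X ≈ 4690 mg/L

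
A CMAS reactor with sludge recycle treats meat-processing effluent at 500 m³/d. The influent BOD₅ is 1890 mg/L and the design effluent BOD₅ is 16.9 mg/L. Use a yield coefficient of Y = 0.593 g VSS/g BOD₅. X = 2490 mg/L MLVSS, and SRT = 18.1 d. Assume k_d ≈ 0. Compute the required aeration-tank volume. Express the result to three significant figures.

V ≈ 4040 m³

V·X = Y·Q·ΔS·θ_c gives V = 0.593 × 500 × (1890 − 16.9) × 18.1 / 2490 = 4037 m³.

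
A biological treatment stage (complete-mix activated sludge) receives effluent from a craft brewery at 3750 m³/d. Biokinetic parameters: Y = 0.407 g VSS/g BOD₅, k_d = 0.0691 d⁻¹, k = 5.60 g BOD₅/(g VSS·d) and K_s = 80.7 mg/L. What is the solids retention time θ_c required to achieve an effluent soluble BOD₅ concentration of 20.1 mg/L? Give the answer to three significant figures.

Specific growth rate at S = 20.1 mg/L: μ = YkS/(K_s+S) = 0.407·5.60·20.1/(80.7+20.1) = 0.4545 d⁻¹.
1/θ_c = 0.4545 − 0.0691 = 0.3854 d⁻¹, so θ_c = 2.595 d.

θ_c ≈ 2.59 d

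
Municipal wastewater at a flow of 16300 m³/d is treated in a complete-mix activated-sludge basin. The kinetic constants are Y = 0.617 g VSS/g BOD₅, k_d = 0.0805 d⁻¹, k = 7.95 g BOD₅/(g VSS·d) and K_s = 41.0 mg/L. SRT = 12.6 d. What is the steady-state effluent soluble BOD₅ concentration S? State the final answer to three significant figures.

S ≈ 1.38 mg/L

From the Monod/SRT balance for a CMAS, S = K_s·(1+k_d θ_c)/[θ_c·(Y k − k_d) − 1] = 41.0 × (1 + 0.0805 × 12.6) / [12.6 × (0.617 × 7.95 − 0.0805) − 1] = 82.59 / 59.79 = 1.381 mg/L.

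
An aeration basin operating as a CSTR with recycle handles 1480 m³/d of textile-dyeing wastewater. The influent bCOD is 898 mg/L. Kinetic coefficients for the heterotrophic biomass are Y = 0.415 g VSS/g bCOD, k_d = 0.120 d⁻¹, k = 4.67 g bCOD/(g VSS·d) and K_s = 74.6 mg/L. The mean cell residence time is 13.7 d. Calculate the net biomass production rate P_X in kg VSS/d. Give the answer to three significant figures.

From the Monod/SRT balance for a CMAS, S = K_s·(1+k_d θ_c)/[θ_c·(Y k − k_d) − 1] = 74.6 × (1 + 0.120 × 13.7) / [13.7 × (0.415 × 4.67 − 0.120) − 1] = 197.2 / 23.91 = 8.250 mg/L.
Correct the yield for decay: Y_obs = Y/(1 + k_d θ_c) = 0.415 / (1 + 0.120 × 13.7) = 0.415 / 2.644 = 0.1570.
ΔS = 898 − 8.25 = 889.8 mg/L, so the substrate removal rate is 1480 × 889.8/1000 = 1317 kg bCOD/d.
Biomass produced: P_X = Y_obs·Q·ΔS = 0.1570 × 1317 ≈ 206.7 kg VSS/d.

P_X ≈ 207 kg VSS/d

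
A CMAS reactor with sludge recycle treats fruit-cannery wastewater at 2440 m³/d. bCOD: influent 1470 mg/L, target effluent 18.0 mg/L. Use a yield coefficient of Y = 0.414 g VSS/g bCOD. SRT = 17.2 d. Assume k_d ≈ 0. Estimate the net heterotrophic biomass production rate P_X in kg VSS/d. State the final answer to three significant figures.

With endogenous decay neglected, the observed yield equals the true yield: Y_obs = Y = 0.414 g VSS/g bCOD.
Mass of bCOD removed per day: Q(S₀ − S) = 2440 × 1452 g/m³ = 3543 kg/d.
Net biomass production P_X = Y_obs × Q·(S₀ − S) = 0.4140 × 3543 = 1467 kg VSS/d.

P_X ≈ 1470 kg VSS/d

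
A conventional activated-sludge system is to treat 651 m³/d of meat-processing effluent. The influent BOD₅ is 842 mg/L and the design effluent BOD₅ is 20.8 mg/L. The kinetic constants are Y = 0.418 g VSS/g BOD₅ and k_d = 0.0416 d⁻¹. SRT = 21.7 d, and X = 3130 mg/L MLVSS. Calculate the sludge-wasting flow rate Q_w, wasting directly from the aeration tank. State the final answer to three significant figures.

From the SRT design equation V = Y Q (S₀−S) θ_c / [X (1 + k_d θ_c)] = 0.418 × 651 × (842 − 20.8) × 21.7 / [3130 × (1 + 0.0416 × 21.7)] = 4.85×10^6 / 5956 = 814.2 m³.
For wasting at MLVSS concentration, Q_w = V/θ_c = 814.2/21.7 = 37.52 m³/d.

Q_w ≈ 37.5 m³/d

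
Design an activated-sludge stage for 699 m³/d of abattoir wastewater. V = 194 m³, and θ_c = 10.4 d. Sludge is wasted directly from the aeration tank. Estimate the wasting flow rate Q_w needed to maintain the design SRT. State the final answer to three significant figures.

Wasting from the aeration tank: Q_w = V / θ_c = 194.0 / 10.4 = 18.65 m³/d.

Q_w ≈ 18.7 m³/d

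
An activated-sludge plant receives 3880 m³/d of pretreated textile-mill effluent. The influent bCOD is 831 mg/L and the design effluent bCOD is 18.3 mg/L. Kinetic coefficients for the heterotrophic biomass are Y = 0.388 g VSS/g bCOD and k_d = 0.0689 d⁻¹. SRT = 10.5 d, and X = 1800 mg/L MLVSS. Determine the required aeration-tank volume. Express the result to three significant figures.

V ≈ 4140 m³

From the SRT design equation V = Y Q (S₀−S) θ_c / [X (1 + k_d θ_c)] = 0.388 × 3880 × (831 − 18.3) × 10.5 / [1800 × (1 + 0.0689 × 10.5)] = 1.28×10^7 / 3102 = 4141 m³.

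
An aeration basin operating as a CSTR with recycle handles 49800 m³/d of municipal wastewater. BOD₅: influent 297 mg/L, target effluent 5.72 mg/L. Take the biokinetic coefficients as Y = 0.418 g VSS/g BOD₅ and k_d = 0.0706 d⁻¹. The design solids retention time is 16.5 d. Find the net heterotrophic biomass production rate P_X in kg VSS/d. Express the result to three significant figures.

Observed yield with endogenous decay: Y_obs = Y / (1 + k_d·θ_c) = 0.418 / (1 + 0.0706 × 16.5) = 0.418 / 2.165 = 0.1931 g VSS/g BOD₅.
Substrate removed = Q·(S₀ − S) = 49800 m³/d × (297 − 5.72) g/m³ = 1.45×10^7 g/d = 14506 kg/d.
Net biomass production P_X = Y_obs × Q·(S₀ − S) = 0.1931 × 14506 = 2801 kg VSS/d.

P_X ≈ 2800 kg VSS/d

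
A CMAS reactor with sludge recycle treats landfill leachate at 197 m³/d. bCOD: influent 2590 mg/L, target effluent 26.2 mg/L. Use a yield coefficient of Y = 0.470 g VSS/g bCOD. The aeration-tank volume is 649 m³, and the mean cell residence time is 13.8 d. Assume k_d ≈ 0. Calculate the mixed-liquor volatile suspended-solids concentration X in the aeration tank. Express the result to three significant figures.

X ≈ 5050 mg/L

Without decay, X = Y Q (S₀−S) θ_c / V = 0.470 × 197 × (2590 − 26.2) × 13.8 / 649 = 5048 mg/L.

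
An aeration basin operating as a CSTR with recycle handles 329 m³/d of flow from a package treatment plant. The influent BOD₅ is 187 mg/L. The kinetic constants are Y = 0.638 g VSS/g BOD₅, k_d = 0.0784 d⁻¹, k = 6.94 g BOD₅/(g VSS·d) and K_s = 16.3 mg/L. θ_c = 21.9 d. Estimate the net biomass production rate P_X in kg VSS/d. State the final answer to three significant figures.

P_X ≈ 14.4 kg VSS/d

Effluent substrate depends only on kinetics and SRT: S = K_s(1 + k_d θ_c) / [θ_c(Yk − k_d) − 1] = 16.3 × (1 + 0.0784 × 21.9) / [21.9 × (0.638 × 6.94 − 0.0784) − 1] = 44.29 / 94.25 = 0.4699 mg/L.
Correct the yield for decay: Y_obs = Y/(1 + k_d θ_c) = 0.638 / (1 + 0.0784 × 21.9) = 0.638 / 2.717 = 0.2348.
Mass of BOD₅ removed per day: Q(S₀ − S) = 329 × 186.5 g/m³ = 61.37 kg/d.
So the net sludge growth is P_X = 0.2348 × 61.37 = 14.41 kg VSS/d.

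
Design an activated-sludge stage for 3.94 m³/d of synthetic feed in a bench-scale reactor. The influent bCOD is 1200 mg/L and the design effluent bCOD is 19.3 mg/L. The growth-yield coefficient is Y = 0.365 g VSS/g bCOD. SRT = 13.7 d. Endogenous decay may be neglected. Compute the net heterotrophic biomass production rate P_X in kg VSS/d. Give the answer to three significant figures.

No decay correction is needed, so Y_obs = Y = 0.365.
Q·(S₀ − S) = 3.94 × (1200 − 19.3) × 10⁻³ = 4.652 kg/d removed.
Net biomass production P_X = Y_obs × Q·(S₀ − S) = 0.3650 × 4.652 = 1.698 kg VSS/d.

P_X ≈ 1.70 kg VSS/d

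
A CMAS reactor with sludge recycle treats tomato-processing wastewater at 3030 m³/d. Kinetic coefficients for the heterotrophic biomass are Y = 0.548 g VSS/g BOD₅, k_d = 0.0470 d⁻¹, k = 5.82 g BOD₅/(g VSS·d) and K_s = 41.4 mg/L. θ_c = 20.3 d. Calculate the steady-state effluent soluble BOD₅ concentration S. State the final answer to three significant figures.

S ≈ 1.29 mg/L

For a completely mixed reactor with recycle the Lawrence–McCarty relation gives S = K_s·(1 + k_d·θ_c) / [θ_c·(Y·k − k_d) − 1] = 41.4 × (1 + 0.0470 × 20.3) / [20.3 × (0.548 × 5.82 − 0.0470) − 1] = 80.90 / 62.79 = 1.288 mg/L.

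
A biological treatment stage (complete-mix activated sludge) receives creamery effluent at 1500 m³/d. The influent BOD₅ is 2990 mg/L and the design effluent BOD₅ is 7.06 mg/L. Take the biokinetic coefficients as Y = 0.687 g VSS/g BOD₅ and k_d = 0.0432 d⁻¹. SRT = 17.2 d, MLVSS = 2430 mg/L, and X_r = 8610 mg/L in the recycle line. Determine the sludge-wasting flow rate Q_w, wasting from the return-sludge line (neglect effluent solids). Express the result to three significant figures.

Q_w ≈ 205 m³/d

From the SRT design equation V = Y Q (S₀−S) θ_c / [X (1 + k_d θ_c)] = 0.687 × 1500 × (2990 − 7.06) × 17.2 / [2430 × (1 + 0.0432 × 17.2)] = 5.29×10^7 / 4236 = 12483 m³.
θ_c = V·X/(Q_w·X_r) when wasting from the recycle, so Q_w = V·X/(θ_c·X_r) = 12483 × 2430 / (17.2 × 8610) = 204.8 m³/d.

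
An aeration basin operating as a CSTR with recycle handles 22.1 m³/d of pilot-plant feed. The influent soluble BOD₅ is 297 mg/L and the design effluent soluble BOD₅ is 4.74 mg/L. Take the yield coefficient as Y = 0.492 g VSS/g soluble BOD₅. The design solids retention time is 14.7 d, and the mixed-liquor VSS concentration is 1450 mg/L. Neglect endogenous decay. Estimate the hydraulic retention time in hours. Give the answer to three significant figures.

Biomass mass balance (decay neglected): V·X = Y·Q·(S₀ − S)·θ_c, so V = 0.492 × 22.1 × (297 − 4.74) × 14.7 / 1450 = 32.22 m³.
HRT = V/Q = 32.22 m³ / 22.1 m³·d⁻¹ = 1.458 d × 24 = 34.99 h.

τ ≈ 35.0 h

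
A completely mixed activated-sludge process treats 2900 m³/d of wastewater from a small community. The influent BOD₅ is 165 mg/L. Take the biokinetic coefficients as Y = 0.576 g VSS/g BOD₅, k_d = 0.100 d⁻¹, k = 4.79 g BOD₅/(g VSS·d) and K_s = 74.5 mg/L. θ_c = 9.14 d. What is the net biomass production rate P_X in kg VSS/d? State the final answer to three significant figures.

P_X ≈ 139 kg VSS/d

From the Monod/SRT balance for a CMAS, S = K_s·(1+k_d θ_c)/[θ_c·(Y k − k_d) − 1] = 74.5 × (1 + 0.100 × 9.14) / [9.14 × (0.576 × 4.79 − 0.100) − 1] = 142.6 / 23.30 = 6.119 mg/L.
Y_obs = Y / (1 + k_d θ_c) = 0.576 / (1 + 0.100 × 9.14) = 0.576 / 1.914 = 0.3009.
Substrate removed = Q·(S₀ − S) = 2900 m³/d × (165 − 6.12) g/m³ = 4.61×10^5 g/d = 460.8 kg/d.
P_X = Y_obs · Q(S₀ − S) = 0.3009 × 460.8 = 138.7 kg VSS/d.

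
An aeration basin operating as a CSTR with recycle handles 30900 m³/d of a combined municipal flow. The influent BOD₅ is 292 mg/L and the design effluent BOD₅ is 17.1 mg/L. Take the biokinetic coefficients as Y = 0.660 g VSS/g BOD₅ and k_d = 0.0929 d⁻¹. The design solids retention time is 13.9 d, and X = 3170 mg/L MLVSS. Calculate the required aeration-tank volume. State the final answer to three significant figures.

V ≈ 10700 m³

Steady-state biomass mass balance: V·X·(1 + k_d·θ_c) = Y·Q·(S₀ − S)·θ_c, so V = 0.660 × 30900 × (292 − 17.1) × 13.9 / [3170 × (1 + 0.0929 × 13.9)] = 7.79×10^7 / 7263 = 10729 m³.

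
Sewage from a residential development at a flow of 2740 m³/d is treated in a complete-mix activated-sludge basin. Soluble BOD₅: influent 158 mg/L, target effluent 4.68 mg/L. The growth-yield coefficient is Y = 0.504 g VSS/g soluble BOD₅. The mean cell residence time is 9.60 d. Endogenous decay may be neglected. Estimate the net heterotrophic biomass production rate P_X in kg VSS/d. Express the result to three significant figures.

With endogenous decay neglected, the observed yield equals the true yield: Y_obs = Y = 0.504 g VSS/g soluble BOD₅.
Q·(S₀ − S) = 2740 × (158 − 4.68) × 10⁻³ = 420.1 kg/d removed.
P_X = Y_obs · Q(S₀ − S) = 0.5040 × 420.1 = 211.7 kg VSS/d.

P_X ≈ 212 kg VSS/d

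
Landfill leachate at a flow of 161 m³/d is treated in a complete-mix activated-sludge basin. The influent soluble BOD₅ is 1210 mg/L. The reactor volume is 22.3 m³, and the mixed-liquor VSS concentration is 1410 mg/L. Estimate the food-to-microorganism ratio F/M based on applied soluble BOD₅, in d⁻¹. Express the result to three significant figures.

F/M = Q·S₀ / (V·X) = 161 × 1210 / (22.30 × 1410) = 6.196 g soluble BOD₅·(g VSS·d)⁻¹.

F/M ≈ 6.20 d⁻¹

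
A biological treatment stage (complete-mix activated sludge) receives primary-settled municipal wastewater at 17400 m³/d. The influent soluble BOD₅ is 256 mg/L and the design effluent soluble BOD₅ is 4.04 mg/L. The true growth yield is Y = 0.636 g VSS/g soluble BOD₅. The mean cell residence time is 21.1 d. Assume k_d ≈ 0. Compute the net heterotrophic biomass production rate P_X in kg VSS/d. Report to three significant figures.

P_X ≈ 2790 kg VSS/d

Since k_d ≈ 0, Y_obs = Y = 0.636 g VSS/g soluble BOD₅.
ΔS = 256 − 4.04 = 252.0 mg/L, so the substrate removal rate is 17400 × 252.0/1000 = 4384 kg soluble BOD₅/d.
Biomass produced: P_X = Y_obs·Q·ΔS = 0.6360 × 4384 ≈ 2788 kg VSS/d.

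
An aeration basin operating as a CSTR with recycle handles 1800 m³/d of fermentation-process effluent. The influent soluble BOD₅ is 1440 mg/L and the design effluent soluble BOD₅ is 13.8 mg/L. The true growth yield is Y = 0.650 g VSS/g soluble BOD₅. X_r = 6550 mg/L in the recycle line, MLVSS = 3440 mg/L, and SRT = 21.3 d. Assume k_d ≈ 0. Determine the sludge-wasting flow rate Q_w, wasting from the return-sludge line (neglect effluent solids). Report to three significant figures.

Q_w ≈ 255 m³/d

Biomass mass balance (decay neglected): V·X = Y·Q·(S₀ − S)·θ_c, so V = 0.650 × 1800 × (1440 − 13.8) × 21.3 / 3440 = 10332 m³.
Wasting from the return line (neglecting effluent solids): Q_w = V·X / (θ_c·X_r) = 10332 × 3440 / (21.3 × 6550) = 254.8 m³/d.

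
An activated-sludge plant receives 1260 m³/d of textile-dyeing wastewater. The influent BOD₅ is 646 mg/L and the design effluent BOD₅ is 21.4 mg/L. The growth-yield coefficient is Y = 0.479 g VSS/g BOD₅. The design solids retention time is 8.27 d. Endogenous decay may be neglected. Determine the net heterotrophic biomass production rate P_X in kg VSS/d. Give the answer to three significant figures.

P_X ≈ 377 kg VSS/d

With endogenous decay neglected, the observed yield equals the true yield: Y_obs = Y = 0.479 g VSS/g BOD₅.
ΔS = 646 − 21.4 = 624.6 mg/L, so the substrate removal rate is 1260 × 624.6/1000 = 787.0 kg BOD₅/d.
P_X = Y_obs · Q(S₀ − S) = 0.4790 × 787.0 = 377.0 kg VSS/d.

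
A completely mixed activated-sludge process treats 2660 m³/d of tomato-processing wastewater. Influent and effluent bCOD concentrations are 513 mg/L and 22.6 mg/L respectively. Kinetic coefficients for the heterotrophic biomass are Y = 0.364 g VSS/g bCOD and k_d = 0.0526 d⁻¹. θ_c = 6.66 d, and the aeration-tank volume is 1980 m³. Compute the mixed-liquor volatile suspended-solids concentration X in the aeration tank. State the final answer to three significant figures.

Solving the biomass balance for X: X = Y Q (S₀−S) θ_c / [V (1+k_d θ_c)] = 0.364 × 2660 × (513 − 22.6) × 6.66 / [1980 × (1 + 0.0526 × 6.66)] = 1183 mg/L.

X ≈ 1180 mg/L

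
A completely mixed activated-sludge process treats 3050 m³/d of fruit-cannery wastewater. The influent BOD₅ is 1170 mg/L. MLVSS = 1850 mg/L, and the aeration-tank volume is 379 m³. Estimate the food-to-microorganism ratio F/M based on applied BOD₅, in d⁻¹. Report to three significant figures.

F/M ≈ 5.09 d⁻¹

Food-to-microorganism ratio F/M = Q S₀ / (V X) = 3050 × 1170 / (379.0 × 1850) = 5.089 d⁻¹.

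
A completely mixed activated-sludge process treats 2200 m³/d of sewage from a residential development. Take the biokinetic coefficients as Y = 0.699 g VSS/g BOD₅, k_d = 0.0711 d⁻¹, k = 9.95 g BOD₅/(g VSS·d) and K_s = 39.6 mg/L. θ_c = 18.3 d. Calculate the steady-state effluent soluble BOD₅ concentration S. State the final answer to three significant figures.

S ≈ 0.729 mg/L

Effluent substrate depends only on kinetics and SRT: S = K_s(1 + k_d θ_c) / [θ_c(Yk − k_d) − 1] = 39.6 × (1 + 0.0711 × 18.3) / [18.3 × (0.699 × 9.95 − 0.0711) − 1] = 91.12 / 125.0 = 0.7291 mg/L.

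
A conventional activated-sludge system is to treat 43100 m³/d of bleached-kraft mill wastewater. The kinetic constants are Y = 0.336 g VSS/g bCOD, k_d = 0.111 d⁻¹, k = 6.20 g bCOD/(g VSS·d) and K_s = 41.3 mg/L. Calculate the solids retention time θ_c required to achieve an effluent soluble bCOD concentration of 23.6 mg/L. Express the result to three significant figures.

At the target effluent, Y k S/(K_s+S) = 0.336×6.20×23.6/64.90 = 0.7575 d⁻¹.
θ_c = 1/(μ − k_d) = 1/(0.7575 − 0.111) = 1/0.6465 = 1.547 d.

θ_c ≈ 1.55 d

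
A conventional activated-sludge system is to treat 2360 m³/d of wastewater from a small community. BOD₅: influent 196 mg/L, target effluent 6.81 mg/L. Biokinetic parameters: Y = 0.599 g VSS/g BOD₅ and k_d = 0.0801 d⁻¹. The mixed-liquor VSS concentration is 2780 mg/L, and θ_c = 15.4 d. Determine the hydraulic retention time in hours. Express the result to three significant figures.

Rearranging the biomass balance for a CMAS with decay, V = Y·Q·ΔS·θ_c / [X·(1+k_d θ_c)] = 0.599 × 2360 × (196 − 6.81) × 15.4 / [2780 × (1 + 0.0801 × 15.4)] = 4.12×10^6 / 6209 = 663.3 m³.
τ = V/Q = 663.3/2360 = 0.2811 d, or 6.746 h.

τ ≈ 6.75 h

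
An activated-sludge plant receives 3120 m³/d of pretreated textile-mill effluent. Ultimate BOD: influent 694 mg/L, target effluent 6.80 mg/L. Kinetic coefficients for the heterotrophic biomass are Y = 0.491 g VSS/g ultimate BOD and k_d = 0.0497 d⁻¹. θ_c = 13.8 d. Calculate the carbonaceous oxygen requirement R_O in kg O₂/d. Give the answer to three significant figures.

Correct the yield for decay: Y_obs = Y/(1 + k_d θ_c) = 0.491 / (1 + 0.0497 × 13.8) = 0.491 / 1.686 = 0.2912.
Q·(S₀ − S) = 3120 × (694 − 6.80) × 10⁻³ = 2144 kg/d removed.
Net sludge production P_X = 0.2912 × 2144 = 624.5 kg VSS/d.
Carbonaceous O₂ demand = substrate oxidised − cell-mass equivalent = 2144 − 1.42 × 624.5 = 1257 kg O₂/d.

R_O ≈ 1260 kg O₂/d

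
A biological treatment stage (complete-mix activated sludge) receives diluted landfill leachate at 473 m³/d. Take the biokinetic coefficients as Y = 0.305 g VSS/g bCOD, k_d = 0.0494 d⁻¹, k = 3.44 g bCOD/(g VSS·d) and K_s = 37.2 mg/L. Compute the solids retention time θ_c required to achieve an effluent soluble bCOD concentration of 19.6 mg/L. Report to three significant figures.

θ_c ≈ 3.20 d

From 1/θ_c = Y·k·S/(K_s + S) − k_d: Y·k·S/(K_s+S) = 0.305 × 3.44 × 19.6 / (37.2 + 19.6) = 0.3620 d⁻¹.
θ_c = 1/(μ − k_d) = 1/(0.3620 − 0.0494) = 1/0.3126 = 3.198 d.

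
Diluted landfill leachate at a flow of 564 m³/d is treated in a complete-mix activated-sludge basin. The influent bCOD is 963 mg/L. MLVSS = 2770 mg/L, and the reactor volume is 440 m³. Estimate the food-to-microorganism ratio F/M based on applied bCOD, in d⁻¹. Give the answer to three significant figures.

F/M = Q·S₀ / (V·X) = 564 × 963 / (440.0 × 2770) = 0.4456 g bCOD·(g VSS·d)⁻¹.

F/M ≈ 0.446 d⁻¹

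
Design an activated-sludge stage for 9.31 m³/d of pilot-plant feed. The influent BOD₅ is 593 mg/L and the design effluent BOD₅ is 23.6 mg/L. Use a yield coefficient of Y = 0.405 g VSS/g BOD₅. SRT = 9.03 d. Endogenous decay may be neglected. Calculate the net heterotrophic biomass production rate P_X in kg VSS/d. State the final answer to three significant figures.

With endogenous decay neglected, the observed yield equals the true yield: Y_obs = Y = 0.405 g VSS/g BOD₅.
Substrate removed = Q·(S₀ − S) = 9.31 m³/d × (593 − 23.6) g/m³ = 5.3×10^3 g/d = 5.301 kg/d.
P_X = Y_obs · Q(S₀ − S) = 0.4050 × 5.301 = 2.147 kg VSS/d.

P_X ≈ 2.15 kg VSS/d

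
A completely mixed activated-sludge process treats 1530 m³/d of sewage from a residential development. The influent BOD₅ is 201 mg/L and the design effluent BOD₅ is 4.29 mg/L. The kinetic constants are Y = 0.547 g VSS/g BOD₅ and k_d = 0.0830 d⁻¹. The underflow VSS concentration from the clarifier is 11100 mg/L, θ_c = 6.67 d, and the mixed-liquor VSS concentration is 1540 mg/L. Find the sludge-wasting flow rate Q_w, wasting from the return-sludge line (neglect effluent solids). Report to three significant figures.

Q_w ≈ 9.55 m³/d

From the SRT design equation V = Y Q (S₀−S) θ_c / [X (1 + k_d θ_c)] = 0.547 × 1530 × (201 − 4.29) × 6.67 / [1540 × (1 + 0.0830 × 6.67)] = 1.1×10^6 / 2393 = 459.0 m³.
Wasting from the return line (neglecting effluent solids): Q_w = V·X / (θ_c·X_r) = 459.0 × 1540 / (6.67 × 11100) = 9.546 m³/d.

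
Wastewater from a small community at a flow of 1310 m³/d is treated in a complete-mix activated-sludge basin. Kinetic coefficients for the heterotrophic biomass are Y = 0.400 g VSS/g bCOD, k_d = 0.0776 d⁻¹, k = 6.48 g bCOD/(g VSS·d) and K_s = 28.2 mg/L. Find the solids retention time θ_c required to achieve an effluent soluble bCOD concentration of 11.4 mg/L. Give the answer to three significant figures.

From 1/θ_c = Y·k·S/(K_s + S) − k_d: Y·k·S/(K_s+S) = 0.400 × 6.48 × 11.4 / (28.2 + 11.4) = 0.7462 d⁻¹.
Then 1/θ_c = μ − k_d = 0.7462 − 0.0776 = 0.6686 d⁻¹, giving θ_c = 1.496 d.

θ_c ≈ 1.50 d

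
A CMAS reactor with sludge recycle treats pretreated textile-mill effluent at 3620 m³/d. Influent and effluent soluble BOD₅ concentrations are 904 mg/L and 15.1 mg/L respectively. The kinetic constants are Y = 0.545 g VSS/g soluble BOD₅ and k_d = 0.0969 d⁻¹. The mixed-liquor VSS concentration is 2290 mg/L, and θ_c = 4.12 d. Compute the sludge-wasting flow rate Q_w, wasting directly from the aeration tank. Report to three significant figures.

Q_w ≈ 547 m³/d

Steady-state biomass mass balance: V·X·(1 + k_d·θ_c) = Y·Q·(S₀ − S)·θ_c, so V = 0.545 × 3620 × (904 − 15.1) × 4.12 / [2290 × (1 + 0.0969 × 4.12)] = 7.23×10^6 / 3204 = 2255 m³.
With mixed-liquor wasting, θ_c = V/Q_w, so Q_w = V/θ_c = 2255/4.12 = 547.3 m³/d.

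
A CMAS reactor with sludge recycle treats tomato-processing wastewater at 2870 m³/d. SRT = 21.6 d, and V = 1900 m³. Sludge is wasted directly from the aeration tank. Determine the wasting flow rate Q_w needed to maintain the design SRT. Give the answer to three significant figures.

With mixed-liquor wasting, θ_c = V/Q_w, so Q_w = V/θ_c = 1900/21.6 = 87.96 m³/d.

Q_w ≈ 88.0 m³/d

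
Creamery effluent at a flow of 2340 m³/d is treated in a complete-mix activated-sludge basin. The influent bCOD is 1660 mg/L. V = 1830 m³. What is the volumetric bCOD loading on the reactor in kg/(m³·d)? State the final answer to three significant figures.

L_v = Q S₀ / V = 2340 × 1660 × 10⁻³ / 1830 = 2.123 kg/(m³·d).

L_v ≈ 2.12 kg bCOD/(m³·d)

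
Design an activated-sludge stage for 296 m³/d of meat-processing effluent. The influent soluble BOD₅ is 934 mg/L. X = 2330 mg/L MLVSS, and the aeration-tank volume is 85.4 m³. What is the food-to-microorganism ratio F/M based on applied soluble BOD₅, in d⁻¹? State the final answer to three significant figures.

F/M ≈ 1.39 d⁻¹

Food-to-microorganism ratio F/M = Q S₀ / (V X) = 296 × 934 / (85.40 × 2330) = 1.389 d⁻¹.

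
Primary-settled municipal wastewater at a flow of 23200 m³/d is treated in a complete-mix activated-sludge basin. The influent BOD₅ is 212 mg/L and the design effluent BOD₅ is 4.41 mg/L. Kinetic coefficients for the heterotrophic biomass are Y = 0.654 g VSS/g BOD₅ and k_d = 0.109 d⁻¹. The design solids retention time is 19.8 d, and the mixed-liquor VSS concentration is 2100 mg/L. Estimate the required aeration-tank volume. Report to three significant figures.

V ≈ 9400 m³

Steady-state biomass mass balance: V·X·(1 + k_d·θ_c) = Y·Q·(S₀ − S)·θ_c, so V = 0.654 × 23200 × (212 − 4.41) × 19.8 / [2100 × (1 + 0.109 × 19.8)] = 6.24×10^7 / 6632 = 9403 m³.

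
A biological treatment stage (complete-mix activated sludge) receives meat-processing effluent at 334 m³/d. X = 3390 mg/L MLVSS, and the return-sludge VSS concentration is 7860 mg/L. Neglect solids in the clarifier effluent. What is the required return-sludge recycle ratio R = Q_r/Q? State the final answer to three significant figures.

Mass balance around the secondary clarifier (neglecting effluent solids): R = X / (X_r − X) = 3390 / (7860 − 3390) = 0.7584.

R ≈ 0.758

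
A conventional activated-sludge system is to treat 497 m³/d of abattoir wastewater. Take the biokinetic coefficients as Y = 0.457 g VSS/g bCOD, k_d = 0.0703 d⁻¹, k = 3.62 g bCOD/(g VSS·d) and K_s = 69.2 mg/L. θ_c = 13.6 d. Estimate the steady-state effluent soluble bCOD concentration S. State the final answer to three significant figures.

Effluent substrate depends only on kinetics and SRT: S = K_s(1 + k_d θ_c) / [θ_c(Yk − k_d) − 1] = 69.2 × (1 + 0.0703 × 13.6) / [13.6 × (0.457 × 3.62 − 0.0703) − 1] = 135.4 / 20.54 = 6.589 mg/L.

S ≈ 6.59 mg/L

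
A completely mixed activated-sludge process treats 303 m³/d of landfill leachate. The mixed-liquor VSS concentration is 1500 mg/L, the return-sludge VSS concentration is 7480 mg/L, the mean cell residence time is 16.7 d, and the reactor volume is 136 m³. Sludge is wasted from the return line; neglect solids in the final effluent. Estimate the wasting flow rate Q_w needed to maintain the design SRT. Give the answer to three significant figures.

Q_w = (V·X)/(θ_c X_r) = 136.0 × 1500 / (16.7 × 7480) = 1.633 m³/d.

Q_w ≈ 1.63 m³/d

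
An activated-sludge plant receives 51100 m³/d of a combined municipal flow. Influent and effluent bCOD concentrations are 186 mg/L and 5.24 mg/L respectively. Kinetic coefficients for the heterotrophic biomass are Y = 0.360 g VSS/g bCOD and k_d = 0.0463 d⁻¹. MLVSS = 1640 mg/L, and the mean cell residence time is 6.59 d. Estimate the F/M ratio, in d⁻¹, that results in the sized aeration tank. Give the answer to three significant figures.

From the SRT design equation V = Y Q (S₀−S) θ_c / [X (1 + k_d θ_c)] = 0.360 × 51100 × (186 − 5.24) × 6.59 / [1640 × (1 + 0.0463 × 6.59)] = 2.19×10^7 / 2140 = 10238 m³.
F/M = applied load / biomass = Q·S₀/(V·X) = 51100 × 186 / (10238 × 1640) = 0.5661 d⁻¹.

F/M ≈ 0.566 d⁻¹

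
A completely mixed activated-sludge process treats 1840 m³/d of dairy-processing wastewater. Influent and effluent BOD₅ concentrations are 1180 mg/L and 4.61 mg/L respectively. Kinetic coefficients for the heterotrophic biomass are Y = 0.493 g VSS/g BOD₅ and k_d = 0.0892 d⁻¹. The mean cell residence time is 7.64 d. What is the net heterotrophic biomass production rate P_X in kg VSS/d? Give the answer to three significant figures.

P_X ≈ 634 kg VSS/d

Y_obs = Y / (1 + k_d θ_c) = 0.493 / (1 + 0.0892 × 7.64) = 0.493 / 1.681 = 0.2932.
Substrate removed = Q·(S₀ − S) = 1840 m³/d × (1180 − 4.61) g/m³ = 2.16×10^6 g/d = 2163 kg/d.
So the net sludge growth is P_X = 0.2932 × 2163 = 634.1 kg VSS/d.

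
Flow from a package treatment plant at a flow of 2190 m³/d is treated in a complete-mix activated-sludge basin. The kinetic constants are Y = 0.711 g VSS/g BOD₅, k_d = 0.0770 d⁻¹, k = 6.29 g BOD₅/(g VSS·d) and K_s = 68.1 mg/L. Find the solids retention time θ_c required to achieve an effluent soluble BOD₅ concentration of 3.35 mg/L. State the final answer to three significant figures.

From 1/θ_c = Y·k·S/(K_s + S) − k_d: Y·k·S/(K_s+S) = 0.711 × 6.29 × 3.35 / (68.1 + 3.35) = 0.2097 d⁻¹.
θ_c = 1/(μ − k_d) = 1/(0.2097 − 0.0770) = 1/0.1327 = 7.537 d.

θ_c ≈ 7.54 d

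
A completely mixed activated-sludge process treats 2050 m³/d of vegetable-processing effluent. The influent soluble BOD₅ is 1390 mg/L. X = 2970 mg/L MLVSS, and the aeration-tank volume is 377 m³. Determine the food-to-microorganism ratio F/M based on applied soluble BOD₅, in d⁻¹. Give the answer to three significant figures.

F/M = applied load / biomass = Q·S₀/(V·X) = 2050 × 1390 / (377.0 × 2970) = 2.545 d⁻¹.

F/M ≈ 2.54 d⁻¹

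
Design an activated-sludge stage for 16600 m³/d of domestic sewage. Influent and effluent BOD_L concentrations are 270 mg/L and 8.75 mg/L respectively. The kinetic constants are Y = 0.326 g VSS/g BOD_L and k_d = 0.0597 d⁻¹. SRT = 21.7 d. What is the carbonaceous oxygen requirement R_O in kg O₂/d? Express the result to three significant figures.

Correct the yield for decay: Y_obs = Y/(1 + k_d θ_c) = 0.326 / (1 + 0.0597 × 21.7) = 0.326 / 2.295 = 0.1420.
Mass of BOD_L removed per day: Q(S₀ − S) = 16600 × 261.2 g/m³ = 4337 kg/d.
Net sludge production P_X = 0.1420 × 4337 = 615.9 kg VSS/d.
R_O = Q·ΔS − 1.42 P_X = 4337 − 874.6 = 3462 kg O₂/d.

R_O ≈ 3460 kg O₂/d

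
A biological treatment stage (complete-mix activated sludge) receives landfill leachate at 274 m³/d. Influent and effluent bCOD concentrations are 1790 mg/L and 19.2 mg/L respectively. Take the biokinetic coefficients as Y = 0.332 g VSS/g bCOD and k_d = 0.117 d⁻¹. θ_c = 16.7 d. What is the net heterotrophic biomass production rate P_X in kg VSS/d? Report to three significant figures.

P_X ≈ 54.5 kg VSS/d

Y_obs = Y / (1 + k_d θ_c) = 0.332 / (1 + 0.117 × 16.7) = 0.332 / 2.954 = 0.1124.
Mass of bCOD removed per day: Q(S₀ − S) = 274 × 1771 g/m³ = 485.2 kg/d.
So the net sludge growth is P_X = 0.1124 × 485.2 = 54.53 kg VSS/d.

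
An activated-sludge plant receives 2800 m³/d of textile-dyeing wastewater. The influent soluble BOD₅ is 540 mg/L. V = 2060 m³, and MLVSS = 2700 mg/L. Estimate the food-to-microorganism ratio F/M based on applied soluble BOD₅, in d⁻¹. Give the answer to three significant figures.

F/M ≈ 0.272 d⁻¹

F/M = Q·S₀ / (V·X) = 2800 × 540 / (2060 × 2700) = 0.2718 g soluble BOD₅·(g VSS·d)⁻¹.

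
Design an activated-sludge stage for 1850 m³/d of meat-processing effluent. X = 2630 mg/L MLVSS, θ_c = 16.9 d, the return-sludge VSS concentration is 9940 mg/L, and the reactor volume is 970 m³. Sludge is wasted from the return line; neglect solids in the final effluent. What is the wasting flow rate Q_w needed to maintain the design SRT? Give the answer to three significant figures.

Q_w = (V·X)/(θ_c X_r) = 970.0 × 2630 / (16.9 × 9940) = 15.19 m³/d.

Q_w ≈ 15.2 m³/d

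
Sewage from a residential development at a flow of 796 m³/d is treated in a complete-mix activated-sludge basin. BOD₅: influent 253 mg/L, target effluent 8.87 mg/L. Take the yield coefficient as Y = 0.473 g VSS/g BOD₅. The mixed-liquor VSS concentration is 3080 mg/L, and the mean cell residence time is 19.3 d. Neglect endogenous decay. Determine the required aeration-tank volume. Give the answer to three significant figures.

V ≈ 576 m³

V·X = Y·Q·ΔS·θ_c gives V = 0.473 × 796 × (253 − 8.87) × 19.3 / 3080 = 576.0 m³.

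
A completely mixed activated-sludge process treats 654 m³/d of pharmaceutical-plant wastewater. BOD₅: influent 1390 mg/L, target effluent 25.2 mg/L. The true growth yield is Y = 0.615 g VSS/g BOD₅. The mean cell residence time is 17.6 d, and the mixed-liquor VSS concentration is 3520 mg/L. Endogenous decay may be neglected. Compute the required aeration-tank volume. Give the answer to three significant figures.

V ≈ 2740 m³

Biomass mass balance (decay neglected): V·X = Y·Q·(S₀ − S)·θ_c, so V = 0.615 × 654 × (1390 − 25.2) × 17.6 / 3520 = 2745 m³.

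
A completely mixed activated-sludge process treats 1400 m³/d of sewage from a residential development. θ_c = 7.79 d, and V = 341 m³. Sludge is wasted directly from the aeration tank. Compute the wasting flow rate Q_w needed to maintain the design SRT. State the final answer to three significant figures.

Q_w ≈ 43.8 m³/d

With mixed-liquor wasting, θ_c = V/Q_w, so Q_w = V/θ_c = 341.0/7.79 = 43.77 m³/d.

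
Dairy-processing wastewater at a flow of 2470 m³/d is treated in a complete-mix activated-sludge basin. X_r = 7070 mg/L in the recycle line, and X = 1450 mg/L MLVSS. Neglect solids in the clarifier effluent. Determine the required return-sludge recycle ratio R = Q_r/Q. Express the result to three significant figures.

R ≈ 0.258

Mass balance around the secondary clarifier (neglecting effluent solids): R = X / (X_r − X) = 1450 / (7070 − 1450) = 0.2580.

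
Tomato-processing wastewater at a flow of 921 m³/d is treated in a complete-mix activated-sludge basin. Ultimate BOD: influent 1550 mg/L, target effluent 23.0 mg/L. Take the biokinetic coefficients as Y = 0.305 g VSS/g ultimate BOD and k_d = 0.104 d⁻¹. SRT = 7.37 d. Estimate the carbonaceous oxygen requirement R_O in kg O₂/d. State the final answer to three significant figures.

R_O ≈ 1060 kg O₂/d

The observed yield is Y_obs = Y/(1 + k_d·θ_c) = 0.305 / (1 + 0.104 × 7.37) = 0.305 / 1.766 = 0.1727 g VSS per g ultimate BOD removed.
Mass of ultimate BOD removed per day: Q(S₀ − S) = 921 × 1527 g/m³ = 1406 kg/d.
Net sludge production P_X = 0.1727 × 1406 = 242.8 kg VSS/d.
R_O = Q·ΔS − 1.42 P_X = 1406 − 344.8 = 1062 kg O₂/d.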